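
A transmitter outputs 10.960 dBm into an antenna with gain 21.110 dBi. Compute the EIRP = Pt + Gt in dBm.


EIRP = Pt + Gt = 10.960 + 21.110 = 32.07 dBm

32.07 dBm


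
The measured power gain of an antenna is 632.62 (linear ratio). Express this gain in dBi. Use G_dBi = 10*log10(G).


G_dBi = 10 * log10(632.62) = 28.01 dBi

28.01 dBi


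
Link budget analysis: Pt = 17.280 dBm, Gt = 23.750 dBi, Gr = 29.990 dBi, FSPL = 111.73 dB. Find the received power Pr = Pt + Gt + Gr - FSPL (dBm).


Pr = 17.280 + 23.750 + 29.990 - 111.73 = -40.71 dBm

-40.71 dBm


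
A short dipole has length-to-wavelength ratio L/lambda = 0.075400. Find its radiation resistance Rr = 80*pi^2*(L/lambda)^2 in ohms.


Rr = 80 * pi^2 * (0.075400)^2 = 80 * 9.869604 * 5.685160e-03 = 4.489 ohm

4.489 ohm


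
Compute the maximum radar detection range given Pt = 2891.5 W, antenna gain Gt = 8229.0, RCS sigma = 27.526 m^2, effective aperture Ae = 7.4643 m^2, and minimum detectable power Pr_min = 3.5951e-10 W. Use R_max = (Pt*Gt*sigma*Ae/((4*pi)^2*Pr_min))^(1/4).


R^4 = 2891.5*8229.0*27.526*7.4643 / ((4*pi)^2 * 3.5951e-10) = 8.611360e+16
R_max = 8.611360e+16^0.25 = 17130 m

17130 m


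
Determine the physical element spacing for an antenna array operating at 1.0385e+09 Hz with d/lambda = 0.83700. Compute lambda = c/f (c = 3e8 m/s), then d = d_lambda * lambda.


lambda = c / f = 3.0000e+08 / 1.0385e+09 = 0.2888782 m
d = 0.83700 * 0.2888782 = 0.2418 m

0.2418 m


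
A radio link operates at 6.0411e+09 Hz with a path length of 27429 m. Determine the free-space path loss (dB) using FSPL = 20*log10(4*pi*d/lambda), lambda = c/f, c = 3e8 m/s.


lambda = c / f = 3.0000e+08 / 6.0411e+09 = 0.04965983 m
FSPL = 20 * log10(4*pi*27429/0.04965983) = 136.8 dB

136.8 dB


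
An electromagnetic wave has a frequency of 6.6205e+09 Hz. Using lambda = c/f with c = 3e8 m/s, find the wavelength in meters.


lambda = c / f = 3.0000e+08 / 6.6205e+09 = 0.04531 m

0.04531 m


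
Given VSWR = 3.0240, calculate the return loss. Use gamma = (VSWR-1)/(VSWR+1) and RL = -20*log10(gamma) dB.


gamma = (3.0240 - 1) / (3.0240 + 1) = 0.5029821
RL = -20 * log10(0.5029821) = 5.969 dB

5.969 dB


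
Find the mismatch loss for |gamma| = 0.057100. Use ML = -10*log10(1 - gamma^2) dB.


ML = -10 * log10(1 - 0.057100^2) = -10 * log10(0.99673959) = 0.01418 dB

0.01418 dB


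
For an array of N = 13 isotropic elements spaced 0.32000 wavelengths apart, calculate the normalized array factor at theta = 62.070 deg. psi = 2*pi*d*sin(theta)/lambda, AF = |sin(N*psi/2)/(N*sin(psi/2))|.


psi = 2*pi*0.32000*sin(62.070 deg) = 1.776423 rad
AF = |sin(13*1.776423/2) / (13*sin(1.776423/2))| = 0.08445

0.08445


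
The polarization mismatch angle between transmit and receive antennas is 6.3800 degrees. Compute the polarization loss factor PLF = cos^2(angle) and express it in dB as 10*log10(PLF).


PLF_linear = cos^2(6.3800 deg) = 0.9876519
PLF_dB = 10 * log10(0.9876519) = -0.05396 dB

-0.05396 dB


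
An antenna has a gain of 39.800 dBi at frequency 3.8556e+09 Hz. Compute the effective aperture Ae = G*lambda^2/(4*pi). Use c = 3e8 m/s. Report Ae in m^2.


lambda = c / f = 3.0000e+08 / 3.8556e+09 = 0.07780890 m
G_linear = 10^(39.800/10) = 9549.926
Ae = G_linear * lambda^2 / (4*pi) = 9549.926 * 0.07780890^2 / (4*pi) = 4.601 m^2

4.601 m^2


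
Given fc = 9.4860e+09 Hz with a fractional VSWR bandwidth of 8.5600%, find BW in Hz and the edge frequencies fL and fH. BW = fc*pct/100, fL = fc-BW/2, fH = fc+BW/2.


BW = 9.4860e+09 * 8.5600/100 = 8.120016e+08 Hz
fL = 9.4860e+09 - 8.120016e+08/2 = 9.080e+09 Hz
fH = 9.4860e+09 + 8.120016e+08/2 = 9.892e+09 Hz

BW=8.120e+08 Hz, fL=9.080e+09 Hz, fH=9.892e+09 Hz


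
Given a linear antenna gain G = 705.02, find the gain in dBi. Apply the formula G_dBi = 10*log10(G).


G_dBi = 10 * log10(705.02) = 28.48 dBi

28.48 dBi


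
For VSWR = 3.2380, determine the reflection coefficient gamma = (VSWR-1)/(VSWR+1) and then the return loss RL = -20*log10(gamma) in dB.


gamma = (3.2380 - 1) / (3.2380 + 1) = 0.5280793
RL = -20 * log10(0.5280793) = 5.546 dB

5.546 dB


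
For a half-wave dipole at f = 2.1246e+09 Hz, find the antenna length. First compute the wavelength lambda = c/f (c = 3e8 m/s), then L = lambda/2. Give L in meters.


lambda = c / f = 3.0000e+08 / 2.1246e+09 = 0.1412030 m
L = lambda / 2 = 0.1412030 / 2 = 0.07060 m

0.07060 m


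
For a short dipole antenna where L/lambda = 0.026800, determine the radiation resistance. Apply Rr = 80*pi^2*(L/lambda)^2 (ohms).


Rr = 80 * pi^2 * (0.026800)^2 = 80 * 9.869604 * 7.182400e-04 = 0.5671 ohm

0.5671 ohm


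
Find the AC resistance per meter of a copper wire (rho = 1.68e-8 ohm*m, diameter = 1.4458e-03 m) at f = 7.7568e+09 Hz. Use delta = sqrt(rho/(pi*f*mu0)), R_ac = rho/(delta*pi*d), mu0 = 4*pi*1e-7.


delta = sqrt(1.68e-8 / (pi * 7.7568e+09 * 4*pi*1e-7)) = 7.406849e-07 m
R_ac = 1.68e-8 / (7.406849e-07 * pi * 1.4458e-03) = 4.994 ohm/m

4.994 ohm/m


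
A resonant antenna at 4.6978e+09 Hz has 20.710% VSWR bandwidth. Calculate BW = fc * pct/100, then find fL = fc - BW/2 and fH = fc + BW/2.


BW = 4.6978e+09 * 20.710/100 = 9.729144e+08 Hz
fL = 4.6978e+09 - 9.729144e+08/2 = 4.211e+09 Hz
fH = 4.6978e+09 + 9.729144e+08/2 = 5.184e+09 Hz

BW=9.729e+08 Hz, fL=4.211e+09 Hz, fH=5.184e+09 Hz


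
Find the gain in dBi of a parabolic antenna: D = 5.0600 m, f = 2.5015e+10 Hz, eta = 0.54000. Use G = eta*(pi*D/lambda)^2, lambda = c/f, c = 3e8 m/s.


lambda = c / f = 3.0000e+08 / 2.5015e+10 = 0.01199280 m
G_linear = 0.54000 * (pi * 5.0600 / 0.01199280)^2 = 948753.4
G_dBi = 10 * log10(948753.4) = 59.77 dBi

59.77 dBi


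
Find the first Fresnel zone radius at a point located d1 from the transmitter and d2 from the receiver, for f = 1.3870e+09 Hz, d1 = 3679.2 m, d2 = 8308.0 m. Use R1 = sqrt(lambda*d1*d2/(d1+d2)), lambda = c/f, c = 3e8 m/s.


lambda = c / f = 3.0000e+08 / 1.3870e+09 = 0.2162942 m
R1 = sqrt(0.2162942 * 3679.2 * 8308.0 / (3679.2 + 8308.0)) = 23.48 m

23.48 m


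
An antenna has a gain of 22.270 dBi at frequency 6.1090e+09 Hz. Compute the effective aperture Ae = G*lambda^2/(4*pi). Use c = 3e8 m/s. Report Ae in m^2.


lambda = c / f = 3.0000e+08 / 6.1090e+09 = 0.04910787 m
G_linear = 10^(22.270/10) = 168.6553
Ae = G_linear * lambda^2 / (4*pi) = 168.6553 * 0.04910787^2 / (4*pi) = 0.03237 m^2

0.03237 m^2


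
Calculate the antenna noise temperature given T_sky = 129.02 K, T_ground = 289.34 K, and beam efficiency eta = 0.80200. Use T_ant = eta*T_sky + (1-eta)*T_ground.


T_ant = 0.80200 * 129.02 + (1 - 0.80200) * 289.34 = 160.8 K

160.8 K


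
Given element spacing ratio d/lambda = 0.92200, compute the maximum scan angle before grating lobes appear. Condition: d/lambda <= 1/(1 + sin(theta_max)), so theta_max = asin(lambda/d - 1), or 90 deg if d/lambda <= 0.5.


lambda/d - 1 = 1/0.92200 - 1 = 0.08459870
theta_max = asin(0.08459870) = 4.853 deg

4.853 deg


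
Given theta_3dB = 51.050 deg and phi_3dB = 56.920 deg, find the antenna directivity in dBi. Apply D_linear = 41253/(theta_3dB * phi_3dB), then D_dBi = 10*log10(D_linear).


D_linear = 41253 / (51.050 * 56.920) = 14.19694
D_dBi = 10 * log10(14.19694) = 11.52 dBi

11.52 dBi


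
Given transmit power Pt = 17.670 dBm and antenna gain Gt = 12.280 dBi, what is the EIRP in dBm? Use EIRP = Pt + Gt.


EIRP = Pt + Gt = 17.670 + 12.280 = 29.95 dBm

29.95 dBm


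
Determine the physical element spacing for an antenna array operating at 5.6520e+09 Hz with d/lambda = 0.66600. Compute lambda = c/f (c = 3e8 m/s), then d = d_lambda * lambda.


lambda = c / f = 3.0000e+08 / 5.6520e+09 = 0.05307856 m
d = 0.66600 * 0.05307856 = 0.03535 m

0.03535 m


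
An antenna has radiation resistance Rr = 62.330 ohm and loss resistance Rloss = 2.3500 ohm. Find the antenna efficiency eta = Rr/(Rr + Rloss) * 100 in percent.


eta = 62.330 / (62.330 + 2.3500) * 100 = 96.37%

96.37%


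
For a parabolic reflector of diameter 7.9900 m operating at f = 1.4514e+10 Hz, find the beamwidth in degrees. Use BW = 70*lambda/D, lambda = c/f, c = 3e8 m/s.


lambda = c / f = 3.0000e+08 / 1.4514e+10 = 0.02066970 m
BW = 70 * 0.02066970 / 7.9900 = 0.1811 deg

0.1811 deg


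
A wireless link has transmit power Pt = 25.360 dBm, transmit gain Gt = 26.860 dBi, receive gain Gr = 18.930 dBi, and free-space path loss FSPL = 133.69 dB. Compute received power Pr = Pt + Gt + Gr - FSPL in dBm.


Pr = 25.360 + 26.860 + 18.930 - 133.69 = -62.54 dBm

-62.54 dBm


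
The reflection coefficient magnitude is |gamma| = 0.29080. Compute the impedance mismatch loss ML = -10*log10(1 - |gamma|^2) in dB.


ML = -10 * log10(1 - 0.29080^2) = -10 * log10(0.91543536) = 0.3837 dB

0.3837 dB


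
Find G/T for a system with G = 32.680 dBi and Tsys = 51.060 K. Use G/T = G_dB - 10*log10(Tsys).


G/T = 32.680 - 10*log10(51.060) = 32.680 - 17.08081 = 15.60 dB/K

15.60 dB/K


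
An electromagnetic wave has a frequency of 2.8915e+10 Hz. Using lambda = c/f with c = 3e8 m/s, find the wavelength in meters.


lambda = c / f = 3.0000e+08 / 2.8915e+10 = 0.01038 m

0.01038 m


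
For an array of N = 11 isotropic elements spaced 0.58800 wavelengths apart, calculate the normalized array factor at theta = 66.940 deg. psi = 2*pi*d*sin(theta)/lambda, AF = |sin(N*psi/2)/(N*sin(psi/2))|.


psi = 2*pi*0.58800*sin(66.940 deg) = 3.399304 rad
AF = |sin(11*3.399304/2) / (11*sin(3.399304/2))| = 0.01401

0.01401


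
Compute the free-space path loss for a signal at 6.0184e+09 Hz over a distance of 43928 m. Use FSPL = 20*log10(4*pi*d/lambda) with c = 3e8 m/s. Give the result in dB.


lambda = c / f = 3.0000e+08 / 6.0184e+09 = 0.04984714 m
FSPL = 20 * log10(4*pi*43928/0.04984714) = 140.9 dB

140.9 dB


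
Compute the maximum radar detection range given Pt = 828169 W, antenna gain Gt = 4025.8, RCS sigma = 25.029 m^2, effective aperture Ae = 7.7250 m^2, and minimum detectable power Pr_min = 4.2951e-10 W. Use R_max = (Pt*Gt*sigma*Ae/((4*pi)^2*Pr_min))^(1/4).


R^4 = 828169*4025.8*25.029*7.7250 / ((4*pi)^2 * 4.2951e-10) = 9.504300e+18
R_max = 9.504300e+18^0.25 = 55524 m

55524 m


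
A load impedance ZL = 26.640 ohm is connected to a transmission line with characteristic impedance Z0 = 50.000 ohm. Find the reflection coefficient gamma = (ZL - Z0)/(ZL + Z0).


gamma = (26.640 - 50.000) / (26.640 + 50.000) = -0.3048

-0.3048


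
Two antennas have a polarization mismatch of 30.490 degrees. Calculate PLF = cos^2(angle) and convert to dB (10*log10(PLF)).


PLF_linear = cos^2(30.490 deg) = 0.7425574
PLF_dB = 10 * log10(0.7425574) = -1.293 dB

-1.293 dB


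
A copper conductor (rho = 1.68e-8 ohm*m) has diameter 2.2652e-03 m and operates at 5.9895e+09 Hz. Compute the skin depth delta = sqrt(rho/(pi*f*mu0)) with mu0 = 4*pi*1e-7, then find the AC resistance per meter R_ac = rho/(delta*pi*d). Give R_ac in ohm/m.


delta = sqrt(1.68e-8 / (pi * 5.9895e+09 * 4*pi*1e-7)) = 8.429067e-07 m
R_ac = 1.68e-8 / (8.429067e-07 * pi * 2.2652e-03) = 2.801 ohm/m

2.801 ohm/m


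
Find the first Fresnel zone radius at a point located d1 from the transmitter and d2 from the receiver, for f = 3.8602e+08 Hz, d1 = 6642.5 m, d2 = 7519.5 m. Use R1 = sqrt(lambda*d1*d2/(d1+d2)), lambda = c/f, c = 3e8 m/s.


lambda = c / f = 3.0000e+08 / 3.8602e+08 = 0.7771618 m
R1 = sqrt(0.7771618 * 6642.5 * 7519.5 / (6642.5 + 7519.5)) = 52.35 m

52.35 m


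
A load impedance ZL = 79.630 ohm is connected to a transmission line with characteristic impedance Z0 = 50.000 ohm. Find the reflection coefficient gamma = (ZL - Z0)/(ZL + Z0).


gamma = (79.630 - 50.000) / (79.630 + 50.000) = 0.2286

0.2286


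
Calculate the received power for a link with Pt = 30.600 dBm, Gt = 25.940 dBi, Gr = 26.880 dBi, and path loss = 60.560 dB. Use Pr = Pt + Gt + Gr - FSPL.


Pr = 30.600 + 25.940 + 26.880 - 60.560 = 22.86 dBm

22.86 dBm


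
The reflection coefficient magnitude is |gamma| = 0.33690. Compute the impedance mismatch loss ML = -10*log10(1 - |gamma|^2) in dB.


ML = -10 * log10(1 - 0.33690^2) = -10 * log10(0.88649839) = 0.5232 dB

0.5232 dB


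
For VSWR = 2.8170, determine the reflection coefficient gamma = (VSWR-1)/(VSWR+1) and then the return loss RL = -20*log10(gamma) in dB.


gamma = (2.8170 - 1) / (2.8170 + 1) = 0.4760283
RL = -20 * log10(0.4760283) = 6.447 dB

6.447 dB


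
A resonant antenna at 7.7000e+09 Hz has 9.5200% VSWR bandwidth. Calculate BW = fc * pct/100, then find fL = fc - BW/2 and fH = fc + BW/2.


BW = 7.7000e+09 * 9.5200/100 = 7.330400e+08 Hz
fL = 7.7000e+09 - 7.330400e+08/2 = 7.333e+09 Hz
fH = 7.7000e+09 + 7.330400e+08/2 = 8.067e+09 Hz

BW=7.330e+08 Hz, fL=7.333e+09 Hz, fH=8.067e+09 Hz


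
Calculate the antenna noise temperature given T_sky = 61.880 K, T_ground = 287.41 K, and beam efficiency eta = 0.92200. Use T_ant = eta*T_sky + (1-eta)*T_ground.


T_ant = 0.92200 * 61.880 + (1 - 0.92200) * 287.41 = 79.47 K

79.47 K


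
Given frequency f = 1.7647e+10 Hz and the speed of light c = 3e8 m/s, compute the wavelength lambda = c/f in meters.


lambda = c / f = 3.0000e+08 / 1.7647e+10 = 0.01700 m

0.01700 m


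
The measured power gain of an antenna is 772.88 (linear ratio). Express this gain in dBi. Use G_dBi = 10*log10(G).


G_dBi = 10 * log10(772.88) = 28.88 dBi

28.88 dBi


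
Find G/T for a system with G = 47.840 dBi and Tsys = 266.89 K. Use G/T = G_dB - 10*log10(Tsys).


G/T = 47.840 - 10*log10(266.89) = 47.840 - 24.26332 = 23.58 dB/K

23.58 dB/K


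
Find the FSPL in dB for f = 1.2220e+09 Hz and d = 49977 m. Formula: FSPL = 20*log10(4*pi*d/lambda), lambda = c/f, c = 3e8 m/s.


lambda = c / f = 3.0000e+08 / 1.2220e+09 = 0.2454992 m
FSPL = 20 * log10(4*pi*49977/0.2454992) = 128.2 dB

128.2 dB


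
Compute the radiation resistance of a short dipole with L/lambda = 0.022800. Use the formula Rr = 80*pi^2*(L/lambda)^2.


Rr = 80 * pi^2 * (0.022800)^2 = 80 * 9.869604 * 5.198400e-04 = 0.4104 ohm

0.4104 ohm


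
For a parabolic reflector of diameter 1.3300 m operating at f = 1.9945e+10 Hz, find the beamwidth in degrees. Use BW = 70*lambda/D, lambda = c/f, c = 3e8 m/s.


lambda = c / f = 3.0000e+08 / 1.9945e+10 = 0.01504136 m
BW = 70 * 0.01504136 / 1.3300 = 0.7917 deg

0.7917 deg


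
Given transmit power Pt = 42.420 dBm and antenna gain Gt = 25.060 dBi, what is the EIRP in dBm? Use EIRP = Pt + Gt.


EIRP = Pt + Gt = 42.420 + 25.060 = 67.48 dBm

67.48 dBm


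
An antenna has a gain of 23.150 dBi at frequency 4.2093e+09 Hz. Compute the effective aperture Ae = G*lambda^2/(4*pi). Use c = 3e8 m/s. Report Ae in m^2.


lambda = c / f = 3.0000e+08 / 4.2093e+09 = 0.07127076 m
G_linear = 10^(23.150/10) = 206.5380
Ae = G_linear * lambda^2 / (4*pi) = 206.5380 * 0.07127076^2 / (4*pi) = 0.08349 m^2

0.08349 m^2


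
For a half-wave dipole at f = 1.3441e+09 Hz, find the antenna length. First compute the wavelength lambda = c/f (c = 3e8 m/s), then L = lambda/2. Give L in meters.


lambda = c / f = 3.0000e+08 / 1.3441e+09 = 0.2231977 m
L = lambda / 2 = 0.2231977 / 2 = 0.1116 m

0.1116 m


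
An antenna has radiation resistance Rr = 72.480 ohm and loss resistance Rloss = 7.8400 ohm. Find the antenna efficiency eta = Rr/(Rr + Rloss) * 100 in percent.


eta = 72.480 / (72.480 + 7.8400) * 100 = 90.24%

90.24%


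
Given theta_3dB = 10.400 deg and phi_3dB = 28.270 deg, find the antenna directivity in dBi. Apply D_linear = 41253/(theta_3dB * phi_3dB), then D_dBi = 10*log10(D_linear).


D_linear = 41253 / (10.400 * 28.270) = 140.3125
D_dBi = 10 * log10(140.3125) = 21.47 dBi

21.47 dBi


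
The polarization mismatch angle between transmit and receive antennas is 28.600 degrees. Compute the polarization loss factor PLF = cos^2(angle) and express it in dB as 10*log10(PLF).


PLF_linear = cos^2(28.600 deg) = 0.7708541
PLF_dB = 10 * log10(0.7708541) = -1.130 dB

-1.130 dB


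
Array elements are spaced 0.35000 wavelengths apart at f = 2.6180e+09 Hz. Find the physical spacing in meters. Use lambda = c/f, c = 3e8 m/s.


lambda = c / f = 3.0000e+08 / 2.6180e+09 = 0.1145913 m
d = 0.35000 * 0.1145913 = 0.04011 m

0.04011 m


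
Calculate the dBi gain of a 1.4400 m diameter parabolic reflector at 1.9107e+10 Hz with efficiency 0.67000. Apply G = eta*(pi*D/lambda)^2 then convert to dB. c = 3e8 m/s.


lambda = c / f = 3.0000e+08 / 1.9107e+10 = 0.01570105 m
G_linear = 0.67000 * (pi * 1.4400 / 0.01570105)^2 = 55621.43
G_dBi = 10 * log10(55621.43) = 47.45 dBi

47.45 dBi


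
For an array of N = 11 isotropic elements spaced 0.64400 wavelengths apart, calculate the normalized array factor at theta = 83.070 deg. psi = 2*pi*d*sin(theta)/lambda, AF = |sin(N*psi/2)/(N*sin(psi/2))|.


psi = 2*pi*0.64400*sin(83.070 deg) = 4.016810 rad
AF = |sin(11*4.016810/2) / (11*sin(4.016810/2))| = 0.01015

0.01015


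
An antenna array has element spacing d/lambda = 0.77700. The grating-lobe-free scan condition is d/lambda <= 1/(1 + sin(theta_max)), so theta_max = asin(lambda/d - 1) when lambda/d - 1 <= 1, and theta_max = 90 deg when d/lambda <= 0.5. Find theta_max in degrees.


lambda/d - 1 = 1/0.77700 - 1 = 0.2870013
theta_max = asin(0.2870013) = 16.68 deg

16.68 deg


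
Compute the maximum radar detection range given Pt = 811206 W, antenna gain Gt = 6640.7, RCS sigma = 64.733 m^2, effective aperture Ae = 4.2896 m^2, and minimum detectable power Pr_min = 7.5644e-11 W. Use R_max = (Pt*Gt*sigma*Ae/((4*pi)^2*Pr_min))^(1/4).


R^4 = 811206*6640.7*64.733*4.2896 / ((4*pi)^2 * 7.5644e-11) = 1.252257e+20
R_max = 1.252257e+20^0.25 = 105785 m

105785 m


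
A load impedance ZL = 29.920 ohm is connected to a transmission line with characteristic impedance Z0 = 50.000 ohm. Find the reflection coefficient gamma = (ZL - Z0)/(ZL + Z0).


gamma = (29.920 - 50.000) / (29.920 + 50.000) = -0.2513

-0.2513


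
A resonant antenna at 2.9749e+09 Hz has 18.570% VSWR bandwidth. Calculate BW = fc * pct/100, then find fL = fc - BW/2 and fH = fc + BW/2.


BW = 2.9749e+09 * 18.570/100 = 5.524389e+08 Hz
fL = 2.9749e+09 - 5.524389e+08/2 = 2.699e+09 Hz
fH = 2.9749e+09 + 5.524389e+08/2 = 3.251e+09 Hz

BW=5.524e+08 Hz, fL=2.699e+09 Hz, fH=3.251e+09 Hz


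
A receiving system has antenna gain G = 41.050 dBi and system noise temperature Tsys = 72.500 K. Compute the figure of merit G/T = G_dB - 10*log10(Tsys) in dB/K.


G/T = 41.050 - 10*log10(72.500) = 41.050 - 18.60338 = 22.45 dB/K

22.45 dB/K


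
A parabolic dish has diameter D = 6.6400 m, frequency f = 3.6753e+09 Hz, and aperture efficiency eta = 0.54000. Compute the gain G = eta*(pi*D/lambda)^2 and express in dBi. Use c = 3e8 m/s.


lambda = c / f = 3.0000e+08 / 3.6753e+09 = 0.08162599 m
G_linear = 0.54000 * (pi * 6.6400 / 0.08162599)^2 = 35267.34
G_dBi = 10 * log10(35267.34) = 45.47 dBi

45.47 dBi


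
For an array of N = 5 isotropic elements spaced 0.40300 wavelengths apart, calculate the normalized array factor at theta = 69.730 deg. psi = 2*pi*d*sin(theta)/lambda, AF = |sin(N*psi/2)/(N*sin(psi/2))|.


psi = 2*pi*0.40300*sin(69.730 deg) = 2.375310 rad
AF = |sin(5*2.375310/2) / (5*sin(2.375310/2))| = 0.07291

0.07291


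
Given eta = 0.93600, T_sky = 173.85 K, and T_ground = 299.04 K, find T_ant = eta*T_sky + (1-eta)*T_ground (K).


T_ant = 0.93600 * 173.85 + (1 - 0.93600) * 299.04 = 181.9 K

181.9 K


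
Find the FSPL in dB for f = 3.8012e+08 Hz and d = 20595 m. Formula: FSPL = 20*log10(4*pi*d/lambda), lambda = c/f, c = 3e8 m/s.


lambda = c / f = 3.0000e+08 / 3.8012e+08 = 0.7892245 m
FSPL = 20 * log10(4*pi*20595/0.7892245) = 110.3 dB

110.3 dB


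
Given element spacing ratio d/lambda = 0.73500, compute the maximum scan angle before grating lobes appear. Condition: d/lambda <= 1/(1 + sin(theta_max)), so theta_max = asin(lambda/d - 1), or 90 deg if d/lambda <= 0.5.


lambda/d - 1 = 1/0.73500 - 1 = 0.3605442
theta_max = asin(0.3605442) = 21.13 deg

21.13 deg


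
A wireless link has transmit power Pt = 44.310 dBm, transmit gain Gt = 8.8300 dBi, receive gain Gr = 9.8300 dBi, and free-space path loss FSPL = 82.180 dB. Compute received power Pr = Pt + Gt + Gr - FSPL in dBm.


Pr = 44.310 + 8.8300 + 9.8300 - 82.180 = -19.21 dBm

-19.21 dBm


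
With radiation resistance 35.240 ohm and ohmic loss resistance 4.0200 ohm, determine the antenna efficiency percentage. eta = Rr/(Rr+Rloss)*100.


eta = 35.240 / (35.240 + 4.0200) * 100 = 89.76%

89.76%


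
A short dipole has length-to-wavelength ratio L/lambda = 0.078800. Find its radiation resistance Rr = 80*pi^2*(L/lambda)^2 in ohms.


Rr = 80 * pi^2 * (0.078800)^2 = 80 * 9.869604 * 6.209440e-03 = 4.903 ohm

4.903 ohm


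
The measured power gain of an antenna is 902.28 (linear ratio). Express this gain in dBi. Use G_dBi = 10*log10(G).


G_dBi = 10 * log10(902.28) = 29.55 dBi

29.55 dBi


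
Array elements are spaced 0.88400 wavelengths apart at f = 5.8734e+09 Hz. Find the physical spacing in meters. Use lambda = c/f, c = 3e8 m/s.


lambda = c / f = 3.0000e+08 / 5.8734e+09 = 0.05107774 m
d = 0.88400 * 0.05107774 = 0.04515 m

0.04515 m


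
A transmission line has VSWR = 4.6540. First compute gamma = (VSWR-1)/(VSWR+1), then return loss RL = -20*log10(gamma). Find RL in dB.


gamma = (4.6540 - 1) / (4.6540 + 1) = 0.6462681
RL = -20 * log10(0.6462681) = 3.792 dB

3.792 dB


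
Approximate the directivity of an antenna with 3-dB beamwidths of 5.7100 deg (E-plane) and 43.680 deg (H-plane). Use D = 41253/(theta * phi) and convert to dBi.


D_linear = 41253 / (5.7100 * 43.680) = 165.4005
D_dBi = 10 * log10(165.4005) = 22.19 dBi

22.19 dBi


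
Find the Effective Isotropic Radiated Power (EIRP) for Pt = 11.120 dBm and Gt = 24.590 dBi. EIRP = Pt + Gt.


EIRP = Pt + Gt = 11.120 + 24.590 = 35.71 dBm

35.71 dBm


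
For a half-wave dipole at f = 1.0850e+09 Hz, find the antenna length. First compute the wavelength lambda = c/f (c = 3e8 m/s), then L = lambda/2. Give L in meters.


lambda = c / f = 3.0000e+08 / 1.0850e+09 = 0.2764977 m
L = lambda / 2 = 0.2764977 / 2 = 0.1382 m

0.1382 m


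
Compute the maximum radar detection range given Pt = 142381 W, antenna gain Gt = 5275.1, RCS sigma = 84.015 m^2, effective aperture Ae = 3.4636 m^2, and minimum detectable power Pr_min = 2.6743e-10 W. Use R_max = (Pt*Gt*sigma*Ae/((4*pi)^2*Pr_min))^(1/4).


R^4 = 142381*5275.1*84.015*3.4636 / ((4*pi)^2 * 2.6743e-10) = 5.175323e+18
R_max = 5.175323e+18^0.25 = 47696 m

47696 m


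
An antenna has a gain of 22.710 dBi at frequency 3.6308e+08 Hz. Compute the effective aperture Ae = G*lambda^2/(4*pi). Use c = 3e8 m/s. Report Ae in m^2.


lambda = c / f = 3.0000e+08 / 3.6308e+08 = 0.8262642 m
G_linear = 10^(22.710/10) = 186.6380
Ae = G_linear * lambda^2 / (4*pi) = 186.6380 * 0.8262642^2 / (4*pi) = 10.14 m^2

10.14 m^2


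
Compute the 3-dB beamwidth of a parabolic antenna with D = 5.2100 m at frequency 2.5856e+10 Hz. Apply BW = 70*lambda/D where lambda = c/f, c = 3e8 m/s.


lambda = c / f = 3.0000e+08 / 2.5856e+10 = 0.01160272 m
BW = 70 * 0.01160272 / 5.2100 = 0.1559 deg

0.1559 deg


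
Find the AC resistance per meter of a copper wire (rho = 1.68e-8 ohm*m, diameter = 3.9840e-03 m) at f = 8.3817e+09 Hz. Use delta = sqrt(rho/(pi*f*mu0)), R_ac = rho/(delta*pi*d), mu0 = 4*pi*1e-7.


delta = sqrt(1.68e-8 / (pi * 8.3817e+09 * 4*pi*1e-7)) = 7.125391e-07 m
R_ac = 1.68e-8 / (7.125391e-07 * pi * 3.9840e-03) = 1.884 ohm/m

1.884 ohm/m


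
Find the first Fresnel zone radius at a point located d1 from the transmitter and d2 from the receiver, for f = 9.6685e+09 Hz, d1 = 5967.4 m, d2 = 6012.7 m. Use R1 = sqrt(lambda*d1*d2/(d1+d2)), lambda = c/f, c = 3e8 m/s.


lambda = c / f = 3.0000e+08 / 9.6685e+09 = 0.03102860 m
R1 = sqrt(0.03102860 * 5967.4 * 6012.7 / (5967.4 + 6012.7)) = 9.640 m

9.640 m


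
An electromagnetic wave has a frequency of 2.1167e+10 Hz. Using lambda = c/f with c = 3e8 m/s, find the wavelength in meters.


lambda = c / f = 3.0000e+08 / 2.1167e+10 = 0.01417 m

0.01417 m


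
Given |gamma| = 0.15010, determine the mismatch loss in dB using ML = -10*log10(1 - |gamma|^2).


ML = -10 * log10(1 - 0.15010^2) = -10 * log10(0.97746999) = 0.09897 dB

0.09897 dB


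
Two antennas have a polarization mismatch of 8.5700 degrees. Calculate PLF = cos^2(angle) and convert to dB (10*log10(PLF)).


PLF_linear = cos^2(8.5700 deg) = 0.9777938
PLF_dB = 10 * log10(0.9777938) = -0.09753 dB

-0.09753 dB


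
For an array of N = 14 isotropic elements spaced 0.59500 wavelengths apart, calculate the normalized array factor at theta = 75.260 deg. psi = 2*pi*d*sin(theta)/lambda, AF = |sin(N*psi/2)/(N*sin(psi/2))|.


psi = 2*pi*0.59500*sin(75.260 deg) = 3.615463 rad
AF = |sin(14*3.615463/2) / (14*sin(3.615463/2))| = 0.01283

0.01283


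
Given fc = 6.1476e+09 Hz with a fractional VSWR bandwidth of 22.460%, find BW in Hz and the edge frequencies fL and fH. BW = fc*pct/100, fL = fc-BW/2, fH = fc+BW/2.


BW = 6.1476e+09 * 22.460/100 = 1.380751e+09 Hz
fL = 6.1476e+09 - 1.380751e+09/2 = 5.457e+09 Hz
fH = 6.1476e+09 + 1.380751e+09/2 = 6.838e+09 Hz

BW=1.381e+09 Hz, fL=5.457e+09 Hz, fH=6.838e+09 Hz


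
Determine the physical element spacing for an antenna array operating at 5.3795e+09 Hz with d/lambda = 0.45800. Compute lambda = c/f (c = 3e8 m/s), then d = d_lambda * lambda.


lambda = c / f = 3.0000e+08 / 5.3795e+09 = 0.05576726 m
d = 0.45800 * 0.05576726 = 0.02554 m

0.02554 m


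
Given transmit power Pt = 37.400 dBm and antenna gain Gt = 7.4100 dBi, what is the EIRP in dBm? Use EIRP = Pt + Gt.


EIRP = Pt + Gt = 37.400 + 7.4100 = 44.81 dBm

44.81 dBm


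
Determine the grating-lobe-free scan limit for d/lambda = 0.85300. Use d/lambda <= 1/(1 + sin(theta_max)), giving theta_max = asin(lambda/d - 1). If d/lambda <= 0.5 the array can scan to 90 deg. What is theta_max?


lambda/d - 1 = 1/0.85300 - 1 = 0.1723329
theta_max = asin(0.1723329) = 9.923 deg

9.923 deg


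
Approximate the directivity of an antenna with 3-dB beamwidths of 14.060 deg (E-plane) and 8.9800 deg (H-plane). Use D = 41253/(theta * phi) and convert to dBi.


D_linear = 41253 / (14.060 * 8.9800) = 326.7337
D_dBi = 10 * log10(326.7337) = 25.14 dBi

25.14 dBi


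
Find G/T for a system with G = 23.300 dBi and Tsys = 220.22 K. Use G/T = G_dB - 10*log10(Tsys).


G/T = 23.300 - 10*log10(220.22) = 23.300 - 23.42857 = -0.1286 dB/K

-0.1286 dB/K


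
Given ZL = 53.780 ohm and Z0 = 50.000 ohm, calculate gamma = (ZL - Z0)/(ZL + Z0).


gamma = (53.780 - 50.000) / (53.780 + 50.000) = 0.03642

0.03642


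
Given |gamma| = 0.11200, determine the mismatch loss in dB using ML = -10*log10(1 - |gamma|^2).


ML = -10 * log10(1 - 0.11200^2) = -10 * log10(0.987456) = 0.05482 dB

0.05482 dB


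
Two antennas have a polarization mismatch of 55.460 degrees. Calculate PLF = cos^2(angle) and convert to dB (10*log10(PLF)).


PLF_linear = cos^2(55.460 deg) = 0.3214680
PLF_dB = 10 * log10(0.3214680) = -4.929 dB

-4.929 dB


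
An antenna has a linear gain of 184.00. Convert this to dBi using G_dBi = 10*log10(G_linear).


G_dBi = 10 * log10(184.00) = 22.65 dBi

22.65 dBi


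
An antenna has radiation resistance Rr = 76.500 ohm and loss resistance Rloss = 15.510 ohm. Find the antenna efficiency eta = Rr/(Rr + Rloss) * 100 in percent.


eta = 76.500 / (76.500 + 15.510) * 100 = 83.14%

83.14%


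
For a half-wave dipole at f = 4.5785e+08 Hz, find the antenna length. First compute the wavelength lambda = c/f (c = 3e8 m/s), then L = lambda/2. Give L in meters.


lambda = c / f = 3.0000e+08 / 4.5785e+08 = 0.6552364 m
L = lambda / 2 = 0.6552364 / 2 = 0.3276 m

0.3276 m


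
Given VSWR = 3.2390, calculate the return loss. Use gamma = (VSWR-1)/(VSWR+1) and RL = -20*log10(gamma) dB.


gamma = (3.2390 - 1) / (3.2390 + 1) = 0.5281906
RL = -20 * log10(0.5281906) = 5.544 dB

5.544 dB


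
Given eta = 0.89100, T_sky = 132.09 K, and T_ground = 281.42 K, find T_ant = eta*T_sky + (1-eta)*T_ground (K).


T_ant = 0.89100 * 132.09 + (1 - 0.89100) * 281.42 = 148.4 K

148.4 K


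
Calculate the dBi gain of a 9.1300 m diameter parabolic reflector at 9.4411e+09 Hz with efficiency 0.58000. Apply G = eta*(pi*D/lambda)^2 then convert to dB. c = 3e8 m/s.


lambda = c / f = 3.0000e+08 / 9.4411e+09 = 0.03177596 m
G_linear = 0.58000 * (pi * 9.1300 / 0.03177596)^2 = 472576.3
G_dBi = 10 * log10(472576.3) = 56.74 dBi

56.74 dBi


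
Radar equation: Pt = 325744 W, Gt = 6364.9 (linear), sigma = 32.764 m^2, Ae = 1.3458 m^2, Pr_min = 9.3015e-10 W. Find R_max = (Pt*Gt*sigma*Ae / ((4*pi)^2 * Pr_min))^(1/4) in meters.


R^4 = 325744*6364.9*32.764*1.3458 / ((4*pi)^2 * 9.3015e-10) = 6.224045e+17
R_max = 6.224045e+17^0.25 = 28088 m

28088 m


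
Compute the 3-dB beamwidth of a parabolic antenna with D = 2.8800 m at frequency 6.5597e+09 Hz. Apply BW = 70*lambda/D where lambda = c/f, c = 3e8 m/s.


lambda = c / f = 3.0000e+08 / 6.5597e+09 = 0.04573380 m
BW = 70 * 0.04573380 / 2.8800 = 1.112 deg

1.112 deg


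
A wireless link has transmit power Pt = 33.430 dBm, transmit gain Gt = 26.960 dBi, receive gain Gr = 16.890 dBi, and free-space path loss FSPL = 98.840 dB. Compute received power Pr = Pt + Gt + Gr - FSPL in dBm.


Pr = 33.430 + 26.960 + 16.890 - 98.840 = -21.56 dBm

-21.56 dBm


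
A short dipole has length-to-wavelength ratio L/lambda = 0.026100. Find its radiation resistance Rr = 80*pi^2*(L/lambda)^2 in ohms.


Rr = 80 * pi^2 * (0.026100)^2 = 80 * 9.869604 * 6.812100e-04 = 0.5379 ohm

0.5379 ohm


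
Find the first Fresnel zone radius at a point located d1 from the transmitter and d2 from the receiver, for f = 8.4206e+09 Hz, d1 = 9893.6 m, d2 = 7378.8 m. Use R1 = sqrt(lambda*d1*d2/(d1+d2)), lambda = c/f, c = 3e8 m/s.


lambda = c / f = 3.0000e+08 / 8.4206e+09 = 0.03562691 m
R1 = sqrt(0.03562691 * 9893.6 * 7378.8 / (9893.6 + 7378.8)) = 12.27 m

12.27 m


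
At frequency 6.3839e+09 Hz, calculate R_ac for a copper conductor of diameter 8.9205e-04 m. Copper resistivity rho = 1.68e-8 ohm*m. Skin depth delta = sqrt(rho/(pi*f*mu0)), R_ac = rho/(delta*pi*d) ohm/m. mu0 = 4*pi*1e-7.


delta = sqrt(1.68e-8 / (pi * 6.3839e+09 * 4*pi*1e-7)) = 8.164540e-07 m
R_ac = 1.68e-8 / (8.164540e-07 * pi * 8.9205e-04) = 7.342 ohm/m

7.342 ohm/m


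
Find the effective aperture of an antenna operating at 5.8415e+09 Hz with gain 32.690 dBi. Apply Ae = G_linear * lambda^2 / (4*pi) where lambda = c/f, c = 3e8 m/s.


lambda = c / f = 3.0000e+08 / 5.8415e+09 = 0.05135667 m
G_linear = 10^(32.690/10) = 1857.804
Ae = G_linear * lambda^2 / (4*pi) = 1857.804 * 0.05135667^2 / (4*pi) = 0.3899 m^2

0.3899 m^2


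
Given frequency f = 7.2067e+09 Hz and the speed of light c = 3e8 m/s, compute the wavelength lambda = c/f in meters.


lambda = c / f = 3.0000e+08 / 7.2067e+09 = 0.04163 m

0.04163 m


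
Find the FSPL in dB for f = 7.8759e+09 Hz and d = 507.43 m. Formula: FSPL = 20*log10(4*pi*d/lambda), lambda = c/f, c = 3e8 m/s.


lambda = c / f = 3.0000e+08 / 7.8759e+09 = 0.03809088 m
FSPL = 20 * log10(4*pi*507.43/0.03809088) = 104.5 dB

104.5 dB


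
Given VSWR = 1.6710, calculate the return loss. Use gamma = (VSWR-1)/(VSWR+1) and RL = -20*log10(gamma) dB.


gamma = (1.6710 - 1) / (1.6710 + 1) = 0.2512168
RL = -20 * log10(0.2512168) = 12.00 dB

12.00 dB


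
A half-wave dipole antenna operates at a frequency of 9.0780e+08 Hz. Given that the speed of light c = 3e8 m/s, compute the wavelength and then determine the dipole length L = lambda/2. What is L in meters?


lambda = c / f = 3.0000e+08 / 9.0780e+08 = 0.3304693 m
L = lambda / 2 = 0.3304693 / 2 = 0.1652 m

0.1652 m


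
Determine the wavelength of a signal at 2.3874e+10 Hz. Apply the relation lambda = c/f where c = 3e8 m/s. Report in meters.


lambda = c / f = 3.0000e+08 / 2.3874e+10 = 0.01257 m

0.01257 m


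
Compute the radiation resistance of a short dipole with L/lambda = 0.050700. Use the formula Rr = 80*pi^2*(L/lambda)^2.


Rr = 80 * pi^2 * (0.050700)^2 = 80 * 9.869604 * 2.570490e-03 = 2.030 ohm

2.030 ohm


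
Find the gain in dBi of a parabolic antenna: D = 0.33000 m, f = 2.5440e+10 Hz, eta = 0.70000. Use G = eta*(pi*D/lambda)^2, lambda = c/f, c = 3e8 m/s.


lambda = c / f = 3.0000e+08 / 2.5440e+10 = 0.01179245 m
G_linear = 0.70000 * (pi * 0.33000 / 0.01179245)^2 = 5410.253
G_dBi = 10 * log10(5410.253) = 37.33 dBi

37.33 dBi


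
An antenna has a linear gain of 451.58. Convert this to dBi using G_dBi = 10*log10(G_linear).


G_dBi = 10 * log10(451.58) = 26.55 dBi

26.55 dBi


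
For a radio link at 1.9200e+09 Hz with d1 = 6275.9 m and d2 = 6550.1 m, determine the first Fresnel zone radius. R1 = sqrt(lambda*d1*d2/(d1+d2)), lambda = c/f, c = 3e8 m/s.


lambda = c / f = 3.0000e+08 / 1.9200e+09 = 0.1562500 m
R1 = sqrt(0.1562500 * 6275.9 * 6550.1 / (6275.9 + 6550.1)) = 22.38 m

22.38 m


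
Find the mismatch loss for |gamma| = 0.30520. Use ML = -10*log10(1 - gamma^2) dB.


ML = -10 * log10(1 - 0.30520^2) = -10 * log10(0.90685296) = 0.4246 dB

0.4246 dB


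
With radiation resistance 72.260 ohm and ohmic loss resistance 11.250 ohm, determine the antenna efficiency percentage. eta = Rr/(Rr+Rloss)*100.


eta = 72.260 / (72.260 + 11.250) * 100 = 86.53%

86.53%


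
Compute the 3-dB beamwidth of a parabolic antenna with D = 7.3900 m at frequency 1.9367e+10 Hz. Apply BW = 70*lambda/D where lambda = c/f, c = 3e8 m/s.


lambda = c / f = 3.0000e+08 / 1.9367e+10 = 0.01549027 m
BW = 70 * 0.01549027 / 7.3900 = 0.1467 deg

0.1467 deg


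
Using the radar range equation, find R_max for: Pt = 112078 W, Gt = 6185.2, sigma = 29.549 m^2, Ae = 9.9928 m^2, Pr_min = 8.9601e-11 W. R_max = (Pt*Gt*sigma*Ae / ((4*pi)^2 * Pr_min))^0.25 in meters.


R^4 = 112078*6185.2*29.549*9.9928 / ((4*pi)^2 * 8.9601e-11) = 1.446677e+19
R_max = 1.446677e+19^0.25 = 61673 m

61673 m


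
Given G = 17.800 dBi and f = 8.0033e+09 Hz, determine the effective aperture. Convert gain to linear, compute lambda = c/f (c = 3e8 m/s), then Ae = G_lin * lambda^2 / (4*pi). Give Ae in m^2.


lambda = c / f = 3.0000e+08 / 8.0033e+09 = 0.03748454 m
G_linear = 10^(17.800/10) = 60.25596
Ae = G_linear * lambda^2 / (4*pi) = 60.25596 * 0.03748454^2 / (4*pi) = 6.737e-03 m^2

6.737e-03 m^2


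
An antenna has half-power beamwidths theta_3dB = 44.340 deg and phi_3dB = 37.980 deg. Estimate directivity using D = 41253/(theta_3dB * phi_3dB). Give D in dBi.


D_linear = 41253 / (44.340 * 37.980) = 24.49655
D_dBi = 10 * log10(24.49655) = 13.89 dBi

13.89 dBi


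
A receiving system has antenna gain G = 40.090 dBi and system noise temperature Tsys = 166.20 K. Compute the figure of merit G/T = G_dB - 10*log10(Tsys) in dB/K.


G/T = 40.090 - 10*log10(166.20) = 40.090 - 22.20631 = 17.88 dB/K

17.88 dB/K


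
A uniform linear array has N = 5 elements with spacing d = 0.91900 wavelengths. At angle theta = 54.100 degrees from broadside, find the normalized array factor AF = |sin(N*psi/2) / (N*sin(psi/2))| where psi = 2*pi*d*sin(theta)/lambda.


psi = 2*pi*0.91900*sin(54.100 deg) = 4.677381 rad
AF = |sin(5*4.677381/2) / (5*sin(4.677381/2))| = 0.2130

0.2130


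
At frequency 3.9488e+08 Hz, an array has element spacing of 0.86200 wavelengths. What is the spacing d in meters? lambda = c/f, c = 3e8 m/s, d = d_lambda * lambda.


lambda = c / f = 3.0000e+08 / 3.9488e+08 = 0.7597245 m
d = 0.86200 * 0.7597245 = 0.6549 m

0.6549 m


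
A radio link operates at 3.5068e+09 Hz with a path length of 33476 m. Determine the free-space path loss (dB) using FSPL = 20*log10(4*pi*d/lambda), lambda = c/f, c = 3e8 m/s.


lambda = c / f = 3.0000e+08 / 3.5068e+09 = 0.08554808 m
FSPL = 20 * log10(4*pi*33476/0.08554808) = 133.8 dB

133.8 dB


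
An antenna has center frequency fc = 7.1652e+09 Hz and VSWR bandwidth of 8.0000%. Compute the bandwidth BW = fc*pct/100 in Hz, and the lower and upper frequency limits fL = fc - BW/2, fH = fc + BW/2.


BW = 7.1652e+09 * 8.0000/100 = 5.732160e+08 Hz
fL = 7.1652e+09 - 5.732160e+08/2 = 6.879e+09 Hz
fH = 7.1652e+09 + 5.732160e+08/2 = 7.452e+09 Hz

BW=5.732e+08 Hz, fL=6.879e+09 Hz, fH=7.452e+09 Hz


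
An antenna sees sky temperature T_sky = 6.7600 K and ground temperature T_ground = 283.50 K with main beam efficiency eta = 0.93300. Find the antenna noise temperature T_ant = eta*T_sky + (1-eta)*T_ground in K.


T_ant = 0.93300 * 6.7600 + (1 - 0.93300) * 283.50 = 25.30 K

25.30 K


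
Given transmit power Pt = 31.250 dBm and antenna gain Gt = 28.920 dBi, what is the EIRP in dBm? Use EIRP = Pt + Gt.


EIRP = Pt + Gt = 31.250 + 28.920 = 60.17 dBm

60.17 dBm


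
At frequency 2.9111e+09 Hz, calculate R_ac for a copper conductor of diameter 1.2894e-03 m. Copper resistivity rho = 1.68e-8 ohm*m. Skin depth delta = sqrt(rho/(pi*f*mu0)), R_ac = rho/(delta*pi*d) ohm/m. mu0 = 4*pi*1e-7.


delta = sqrt(1.68e-8 / (pi * 2.9111e+09 * 4*pi*1e-7)) = 1.209055e-06 m
R_ac = 1.68e-8 / (1.209055e-06 * pi * 1.2894e-03) = 3.430 ohm/m

3.430 ohm/m


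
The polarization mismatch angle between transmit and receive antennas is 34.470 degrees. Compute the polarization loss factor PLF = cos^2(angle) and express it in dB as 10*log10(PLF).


PLF_linear = cos^2(34.470 deg) = 0.6796727
PLF_dB = 10 * log10(0.6796727) = -1.677 dB

-1.677 dB


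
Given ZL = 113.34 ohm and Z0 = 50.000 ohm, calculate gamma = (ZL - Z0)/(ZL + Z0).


gamma = (113.34 - 50.000) / (113.34 + 50.000) = 0.3878

0.3878


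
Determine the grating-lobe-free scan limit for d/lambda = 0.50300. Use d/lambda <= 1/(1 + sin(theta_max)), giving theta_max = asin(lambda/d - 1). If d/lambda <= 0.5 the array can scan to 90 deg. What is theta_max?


lambda/d - 1 = 1/0.50300 - 1 = 0.9880716
theta_max = asin(0.9880716) = 81.14 deg

81.14 deg


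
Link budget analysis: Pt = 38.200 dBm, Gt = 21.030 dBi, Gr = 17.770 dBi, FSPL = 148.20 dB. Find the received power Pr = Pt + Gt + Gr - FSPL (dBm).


Pr = 38.200 + 21.030 + 17.770 - 148.20 = -71.20 dBm

-71.20 dBm


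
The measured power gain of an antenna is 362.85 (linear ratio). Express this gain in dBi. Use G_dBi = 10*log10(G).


G_dBi = 10 * log10(362.85) = 25.60 dBi

25.60 dBi


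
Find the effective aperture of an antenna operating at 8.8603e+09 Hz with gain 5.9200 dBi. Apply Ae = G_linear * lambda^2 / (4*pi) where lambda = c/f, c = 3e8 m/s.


lambda = c / f = 3.0000e+08 / 8.8603e+09 = 0.03385890 m
G_linear = 10^(5.9200/10) = 3.908409
Ae = G_linear * lambda^2 / (4*pi) = 3.908409 * 0.03385890^2 / (4*pi) = 3.566e-04 m^2

3.566e-04 m^2


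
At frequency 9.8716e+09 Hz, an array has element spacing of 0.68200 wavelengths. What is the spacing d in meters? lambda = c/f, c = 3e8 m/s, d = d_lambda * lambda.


lambda = c / f = 3.0000e+08 / 9.8716e+09 = 0.03039021 m
d = 0.68200 * 0.03039021 = 0.02073 m

0.02073 m


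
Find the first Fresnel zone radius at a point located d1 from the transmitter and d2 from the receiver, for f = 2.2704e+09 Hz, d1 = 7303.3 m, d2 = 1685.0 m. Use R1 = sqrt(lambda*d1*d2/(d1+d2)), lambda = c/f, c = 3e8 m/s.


lambda = c / f = 3.0000e+08 / 2.2704e+09 = 0.1321353 m
R1 = sqrt(0.1321353 * 7303.3 * 1685.0 / (7303.3 + 1685.0)) = 13.45 m

13.45 m


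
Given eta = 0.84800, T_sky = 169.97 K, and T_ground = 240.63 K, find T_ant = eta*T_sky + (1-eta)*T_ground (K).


T_ant = 0.84800 * 169.97 + (1 - 0.84800) * 240.63 = 180.7 K

180.7 K


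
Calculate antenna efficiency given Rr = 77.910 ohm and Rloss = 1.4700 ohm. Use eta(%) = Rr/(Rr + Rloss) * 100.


eta = 77.910 / (77.910 + 1.4700) * 100 = 98.15%

98.15%


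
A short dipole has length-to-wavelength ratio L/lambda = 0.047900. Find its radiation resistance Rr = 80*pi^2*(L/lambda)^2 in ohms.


Rr = 80 * pi^2 * (0.047900)^2 = 80 * 9.869604 * 2.294410e-03 = 1.812 ohm

1.812 ohm


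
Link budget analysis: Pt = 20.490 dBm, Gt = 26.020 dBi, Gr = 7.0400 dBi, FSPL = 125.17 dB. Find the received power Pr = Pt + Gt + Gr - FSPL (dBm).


Pr = 20.490 + 26.020 + 7.0400 - 125.17 = -71.62 dBm

-71.62 dBm
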